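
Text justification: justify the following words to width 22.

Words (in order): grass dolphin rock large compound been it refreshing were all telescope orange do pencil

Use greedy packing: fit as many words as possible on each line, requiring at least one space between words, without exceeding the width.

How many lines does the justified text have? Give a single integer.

Answer: 5

Derivation:
Line 1: ['grass', 'dolphin', 'rock'] (min_width=18, slack=4)
Line 2: ['large', 'compound', 'been', 'it'] (min_width=22, slack=0)
Line 3: ['refreshing', 'were', 'all'] (min_width=19, slack=3)
Line 4: ['telescope', 'orange', 'do'] (min_width=19, slack=3)
Line 5: ['pencil'] (min_width=6, slack=16)
Total lines: 5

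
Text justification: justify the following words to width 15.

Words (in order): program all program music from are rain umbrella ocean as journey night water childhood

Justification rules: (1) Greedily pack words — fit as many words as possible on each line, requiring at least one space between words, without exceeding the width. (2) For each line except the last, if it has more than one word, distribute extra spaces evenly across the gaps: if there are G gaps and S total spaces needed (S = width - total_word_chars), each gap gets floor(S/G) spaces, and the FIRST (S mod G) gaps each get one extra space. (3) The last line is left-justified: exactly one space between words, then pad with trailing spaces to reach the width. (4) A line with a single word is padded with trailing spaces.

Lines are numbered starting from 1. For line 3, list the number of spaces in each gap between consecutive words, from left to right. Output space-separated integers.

Answer: 2 2

Derivation:
Line 1: ['program', 'all'] (min_width=11, slack=4)
Line 2: ['program', 'music'] (min_width=13, slack=2)
Line 3: ['from', 'are', 'rain'] (min_width=13, slack=2)
Line 4: ['umbrella', 'ocean'] (min_width=14, slack=1)
Line 5: ['as', 'journey'] (min_width=10, slack=5)
Line 6: ['night', 'water'] (min_width=11, slack=4)
Line 7: ['childhood'] (min_width=9, slack=6)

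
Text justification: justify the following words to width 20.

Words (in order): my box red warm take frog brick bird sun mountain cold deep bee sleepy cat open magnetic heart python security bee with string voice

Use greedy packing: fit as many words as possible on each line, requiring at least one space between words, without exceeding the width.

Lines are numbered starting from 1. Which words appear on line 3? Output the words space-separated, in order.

Line 1: ['my', 'box', 'red', 'warm', 'take'] (min_width=20, slack=0)
Line 2: ['frog', 'brick', 'bird', 'sun'] (min_width=19, slack=1)
Line 3: ['mountain', 'cold', 'deep'] (min_width=18, slack=2)
Line 4: ['bee', 'sleepy', 'cat', 'open'] (min_width=19, slack=1)
Line 5: ['magnetic', 'heart'] (min_width=14, slack=6)
Line 6: ['python', 'security', 'bee'] (min_width=19, slack=1)
Line 7: ['with', 'string', 'voice'] (min_width=17, slack=3)

Answer: mountain cold deep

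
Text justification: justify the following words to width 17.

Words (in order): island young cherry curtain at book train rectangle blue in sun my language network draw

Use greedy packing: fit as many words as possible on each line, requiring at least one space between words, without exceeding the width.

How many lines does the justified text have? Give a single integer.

Line 1: ['island', 'young'] (min_width=12, slack=5)
Line 2: ['cherry', 'curtain', 'at'] (min_width=17, slack=0)
Line 3: ['book', 'train'] (min_width=10, slack=7)
Line 4: ['rectangle', 'blue', 'in'] (min_width=17, slack=0)
Line 5: ['sun', 'my', 'language'] (min_width=15, slack=2)
Line 6: ['network', 'draw'] (min_width=12, slack=5)
Total lines: 6

Answer: 6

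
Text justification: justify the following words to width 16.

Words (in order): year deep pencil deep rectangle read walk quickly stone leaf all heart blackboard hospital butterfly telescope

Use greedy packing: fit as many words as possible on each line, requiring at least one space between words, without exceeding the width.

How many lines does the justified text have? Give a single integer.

Line 1: ['year', 'deep', 'pencil'] (min_width=16, slack=0)
Line 2: ['deep', 'rectangle'] (min_width=14, slack=2)
Line 3: ['read', 'walk'] (min_width=9, slack=7)
Line 4: ['quickly', 'stone'] (min_width=13, slack=3)
Line 5: ['leaf', 'all', 'heart'] (min_width=14, slack=2)
Line 6: ['blackboard'] (min_width=10, slack=6)
Line 7: ['hospital'] (min_width=8, slack=8)
Line 8: ['butterfly'] (min_width=9, slack=7)
Line 9: ['telescope'] (min_width=9, slack=7)
Total lines: 9

Answer: 9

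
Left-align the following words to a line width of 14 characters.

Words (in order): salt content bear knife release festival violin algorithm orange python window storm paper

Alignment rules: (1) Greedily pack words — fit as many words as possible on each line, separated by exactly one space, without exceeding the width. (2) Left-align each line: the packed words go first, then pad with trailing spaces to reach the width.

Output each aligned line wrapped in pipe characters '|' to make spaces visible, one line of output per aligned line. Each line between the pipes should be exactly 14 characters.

Answer: |salt content  |
|bear knife    |
|release       |
|festival      |
|violin        |
|algorithm     |
|orange python |
|window storm  |
|paper         |

Derivation:
Line 1: ['salt', 'content'] (min_width=12, slack=2)
Line 2: ['bear', 'knife'] (min_width=10, slack=4)
Line 3: ['release'] (min_width=7, slack=7)
Line 4: ['festival'] (min_width=8, slack=6)
Line 5: ['violin'] (min_width=6, slack=8)
Line 6: ['algorithm'] (min_width=9, slack=5)
Line 7: ['orange', 'python'] (min_width=13, slack=1)
Line 8: ['window', 'storm'] (min_width=12, slack=2)
Line 9: ['paper'] (min_width=5, slack=9)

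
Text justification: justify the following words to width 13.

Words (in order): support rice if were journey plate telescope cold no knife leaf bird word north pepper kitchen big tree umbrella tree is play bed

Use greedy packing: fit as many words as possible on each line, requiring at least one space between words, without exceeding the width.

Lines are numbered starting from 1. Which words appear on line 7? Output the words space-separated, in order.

Line 1: ['support', 'rice'] (min_width=12, slack=1)
Line 2: ['if', 'were'] (min_width=7, slack=6)
Line 3: ['journey', 'plate'] (min_width=13, slack=0)
Line 4: ['telescope'] (min_width=9, slack=4)
Line 5: ['cold', 'no', 'knife'] (min_width=13, slack=0)
Line 6: ['leaf', 'bird'] (min_width=9, slack=4)
Line 7: ['word', 'north'] (min_width=10, slack=3)
Line 8: ['pepper'] (min_width=6, slack=7)
Line 9: ['kitchen', 'big'] (min_width=11, slack=2)
Line 10: ['tree', 'umbrella'] (min_width=13, slack=0)
Line 11: ['tree', 'is', 'play'] (min_width=12, slack=1)
Line 12: ['bed'] (min_width=3, slack=10)

Answer: word north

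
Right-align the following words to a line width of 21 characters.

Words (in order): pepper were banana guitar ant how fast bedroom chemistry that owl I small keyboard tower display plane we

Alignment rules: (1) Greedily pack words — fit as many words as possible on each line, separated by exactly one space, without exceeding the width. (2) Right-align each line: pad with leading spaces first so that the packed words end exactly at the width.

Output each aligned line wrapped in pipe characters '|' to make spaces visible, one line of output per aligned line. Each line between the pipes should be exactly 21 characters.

Line 1: ['pepper', 'were', 'banana'] (min_width=18, slack=3)
Line 2: ['guitar', 'ant', 'how', 'fast'] (min_width=19, slack=2)
Line 3: ['bedroom', 'chemistry'] (min_width=17, slack=4)
Line 4: ['that', 'owl', 'I', 'small'] (min_width=16, slack=5)
Line 5: ['keyboard', 'tower'] (min_width=14, slack=7)
Line 6: ['display', 'plane', 'we'] (min_width=16, slack=5)

Answer: |   pepper were banana|
|  guitar ant how fast|
|    bedroom chemistry|
|     that owl I small|
|       keyboard tower|
|     display plane we|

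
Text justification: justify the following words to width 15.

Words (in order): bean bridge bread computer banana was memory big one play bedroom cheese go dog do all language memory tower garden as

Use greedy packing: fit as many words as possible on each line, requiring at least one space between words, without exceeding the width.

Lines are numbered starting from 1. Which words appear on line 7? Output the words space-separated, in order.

Line 1: ['bean', 'bridge'] (min_width=11, slack=4)
Line 2: ['bread', 'computer'] (min_width=14, slack=1)
Line 3: ['banana', 'was'] (min_width=10, slack=5)
Line 4: ['memory', 'big', 'one'] (min_width=14, slack=1)
Line 5: ['play', 'bedroom'] (min_width=12, slack=3)
Line 6: ['cheese', 'go', 'dog'] (min_width=13, slack=2)
Line 7: ['do', 'all', 'language'] (min_width=15, slack=0)
Line 8: ['memory', 'tower'] (min_width=12, slack=3)
Line 9: ['garden', 'as'] (min_width=9, slack=6)

Answer: do all language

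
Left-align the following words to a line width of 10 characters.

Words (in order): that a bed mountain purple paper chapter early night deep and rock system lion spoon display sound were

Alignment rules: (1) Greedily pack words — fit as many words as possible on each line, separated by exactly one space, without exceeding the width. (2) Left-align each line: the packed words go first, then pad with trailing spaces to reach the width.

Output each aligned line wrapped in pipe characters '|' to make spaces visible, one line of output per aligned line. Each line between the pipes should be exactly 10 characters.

Line 1: ['that', 'a', 'bed'] (min_width=10, slack=0)
Line 2: ['mountain'] (min_width=8, slack=2)
Line 3: ['purple'] (min_width=6, slack=4)
Line 4: ['paper'] (min_width=5, slack=5)
Line 5: ['chapter'] (min_width=7, slack=3)
Line 6: ['early'] (min_width=5, slack=5)
Line 7: ['night', 'deep'] (min_width=10, slack=0)
Line 8: ['and', 'rock'] (min_width=8, slack=2)
Line 9: ['system'] (min_width=6, slack=4)
Line 10: ['lion', 'spoon'] (min_width=10, slack=0)
Line 11: ['display'] (min_width=7, slack=3)
Line 12: ['sound', 'were'] (min_width=10, slack=0)

Answer: |that a bed|
|mountain  |
|purple    |
|paper     |
|chapter   |
|early     |
|night deep|
|and rock  |
|system    |
|lion spoon|
|display   |
|sound were|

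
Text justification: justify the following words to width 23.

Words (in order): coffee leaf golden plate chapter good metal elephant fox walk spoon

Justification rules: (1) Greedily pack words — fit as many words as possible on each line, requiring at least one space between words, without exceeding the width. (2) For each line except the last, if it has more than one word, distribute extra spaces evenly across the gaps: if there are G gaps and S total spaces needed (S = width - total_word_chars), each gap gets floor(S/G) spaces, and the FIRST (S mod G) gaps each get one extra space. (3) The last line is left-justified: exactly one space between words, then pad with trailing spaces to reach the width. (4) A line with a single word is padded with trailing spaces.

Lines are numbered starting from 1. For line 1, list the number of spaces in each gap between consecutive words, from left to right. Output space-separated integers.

Line 1: ['coffee', 'leaf', 'golden'] (min_width=18, slack=5)
Line 2: ['plate', 'chapter', 'good'] (min_width=18, slack=5)
Line 3: ['metal', 'elephant', 'fox', 'walk'] (min_width=23, slack=0)
Line 4: ['spoon'] (min_width=5, slack=18)

Answer: 4 3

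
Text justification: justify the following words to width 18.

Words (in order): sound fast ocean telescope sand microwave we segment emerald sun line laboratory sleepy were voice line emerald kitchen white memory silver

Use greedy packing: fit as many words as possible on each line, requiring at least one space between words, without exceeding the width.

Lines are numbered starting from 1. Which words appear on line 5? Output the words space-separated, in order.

Answer: sun line

Derivation:
Line 1: ['sound', 'fast', 'ocean'] (min_width=16, slack=2)
Line 2: ['telescope', 'sand'] (min_width=14, slack=4)
Line 3: ['microwave', 'we'] (min_width=12, slack=6)
Line 4: ['segment', 'emerald'] (min_width=15, slack=3)
Line 5: ['sun', 'line'] (min_width=8, slack=10)
Line 6: ['laboratory', 'sleepy'] (min_width=17, slack=1)
Line 7: ['were', 'voice', 'line'] (min_width=15, slack=3)
Line 8: ['emerald', 'kitchen'] (min_width=15, slack=3)
Line 9: ['white', 'memory'] (min_width=12, slack=6)
Line 10: ['silver'] (min_width=6, slack=12)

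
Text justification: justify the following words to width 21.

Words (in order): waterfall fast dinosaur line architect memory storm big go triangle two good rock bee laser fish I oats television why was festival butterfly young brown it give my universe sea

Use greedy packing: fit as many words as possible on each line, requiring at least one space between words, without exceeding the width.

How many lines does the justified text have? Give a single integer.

Line 1: ['waterfall', 'fast'] (min_width=14, slack=7)
Line 2: ['dinosaur', 'line'] (min_width=13, slack=8)
Line 3: ['architect', 'memory'] (min_width=16, slack=5)
Line 4: ['storm', 'big', 'go', 'triangle'] (min_width=21, slack=0)
Line 5: ['two', 'good', 'rock', 'bee'] (min_width=17, slack=4)
Line 6: ['laser', 'fish', 'I', 'oats'] (min_width=17, slack=4)
Line 7: ['television', 'why', 'was'] (min_width=18, slack=3)
Line 8: ['festival', 'butterfly'] (min_width=18, slack=3)
Line 9: ['young', 'brown', 'it', 'give'] (min_width=19, slack=2)
Line 10: ['my', 'universe', 'sea'] (min_width=15, slack=6)
Total lines: 10

Answer: 10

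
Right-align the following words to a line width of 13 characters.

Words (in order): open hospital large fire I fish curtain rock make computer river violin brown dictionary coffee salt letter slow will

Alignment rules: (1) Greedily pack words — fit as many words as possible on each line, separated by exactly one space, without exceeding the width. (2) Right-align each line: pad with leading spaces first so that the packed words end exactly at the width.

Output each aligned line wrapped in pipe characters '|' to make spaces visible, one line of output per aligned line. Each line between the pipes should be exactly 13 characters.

Answer: |open hospital|
| large fire I|
| fish curtain|
|    rock make|
|     computer|
| river violin|
|        brown|
|   dictionary|
|  coffee salt|
|  letter slow|
|         will|

Derivation:
Line 1: ['open', 'hospital'] (min_width=13, slack=0)
Line 2: ['large', 'fire', 'I'] (min_width=12, slack=1)
Line 3: ['fish', 'curtain'] (min_width=12, slack=1)
Line 4: ['rock', 'make'] (min_width=9, slack=4)
Line 5: ['computer'] (min_width=8, slack=5)
Line 6: ['river', 'violin'] (min_width=12, slack=1)
Line 7: ['brown'] (min_width=5, slack=8)
Line 8: ['dictionary'] (min_width=10, slack=3)
Line 9: ['coffee', 'salt'] (min_width=11, slack=2)
Line 10: ['letter', 'slow'] (min_width=11, slack=2)
Line 11: ['will'] (min_width=4, slack=9)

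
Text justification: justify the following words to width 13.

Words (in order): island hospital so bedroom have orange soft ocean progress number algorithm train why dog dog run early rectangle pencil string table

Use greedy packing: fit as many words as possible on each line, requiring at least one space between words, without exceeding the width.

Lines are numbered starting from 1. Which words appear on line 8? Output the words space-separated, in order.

Answer: algorithm

Derivation:
Line 1: ['island'] (min_width=6, slack=7)
Line 2: ['hospital', 'so'] (min_width=11, slack=2)
Line 3: ['bedroom', 'have'] (min_width=12, slack=1)
Line 4: ['orange', 'soft'] (min_width=11, slack=2)
Line 5: ['ocean'] (min_width=5, slack=8)
Line 6: ['progress'] (min_width=8, slack=5)
Line 7: ['number'] (min_width=6, slack=7)
Line 8: ['algorithm'] (min_width=9, slack=4)
Line 9: ['train', 'why', 'dog'] (min_width=13, slack=0)
Line 10: ['dog', 'run', 'early'] (min_width=13, slack=0)
Line 11: ['rectangle'] (min_width=9, slack=4)
Line 12: ['pencil', 'string'] (min_width=13, slack=0)
Line 13: ['table'] (min_width=5, slack=8)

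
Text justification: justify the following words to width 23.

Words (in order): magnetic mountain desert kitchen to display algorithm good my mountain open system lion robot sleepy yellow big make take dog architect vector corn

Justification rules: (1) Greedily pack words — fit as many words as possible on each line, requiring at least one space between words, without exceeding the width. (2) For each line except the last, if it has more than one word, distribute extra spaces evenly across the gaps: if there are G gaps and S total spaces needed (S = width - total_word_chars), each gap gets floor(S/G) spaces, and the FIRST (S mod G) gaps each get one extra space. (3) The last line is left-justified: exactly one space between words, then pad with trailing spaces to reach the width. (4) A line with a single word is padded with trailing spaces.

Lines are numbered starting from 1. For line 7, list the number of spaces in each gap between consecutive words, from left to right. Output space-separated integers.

Line 1: ['magnetic', 'mountain'] (min_width=17, slack=6)
Line 2: ['desert', 'kitchen', 'to'] (min_width=17, slack=6)
Line 3: ['display', 'algorithm', 'good'] (min_width=22, slack=1)
Line 4: ['my', 'mountain', 'open', 'system'] (min_width=23, slack=0)
Line 5: ['lion', 'robot', 'sleepy'] (min_width=17, slack=6)
Line 6: ['yellow', 'big', 'make', 'take'] (min_width=20, slack=3)
Line 7: ['dog', 'architect', 'vector'] (min_width=20, slack=3)
Line 8: ['corn'] (min_width=4, slack=19)

Answer: 3 2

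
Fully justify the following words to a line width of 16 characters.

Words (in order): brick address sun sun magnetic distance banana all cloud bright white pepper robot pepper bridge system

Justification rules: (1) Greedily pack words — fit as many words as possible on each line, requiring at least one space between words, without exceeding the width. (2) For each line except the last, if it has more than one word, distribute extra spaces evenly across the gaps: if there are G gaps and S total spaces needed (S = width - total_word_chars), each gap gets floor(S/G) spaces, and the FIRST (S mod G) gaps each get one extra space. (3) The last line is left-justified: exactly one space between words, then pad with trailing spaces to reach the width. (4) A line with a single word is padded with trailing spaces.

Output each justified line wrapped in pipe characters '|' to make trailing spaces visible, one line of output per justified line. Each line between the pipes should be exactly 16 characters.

Line 1: ['brick', 'address'] (min_width=13, slack=3)
Line 2: ['sun', 'sun', 'magnetic'] (min_width=16, slack=0)
Line 3: ['distance', 'banana'] (min_width=15, slack=1)
Line 4: ['all', 'cloud', 'bright'] (min_width=16, slack=0)
Line 5: ['white', 'pepper'] (min_width=12, slack=4)
Line 6: ['robot', 'pepper'] (min_width=12, slack=4)
Line 7: ['bridge', 'system'] (min_width=13, slack=3)

Answer: |brick    address|
|sun sun magnetic|
|distance  banana|
|all cloud bright|
|white     pepper|
|robot     pepper|
|bridge system   |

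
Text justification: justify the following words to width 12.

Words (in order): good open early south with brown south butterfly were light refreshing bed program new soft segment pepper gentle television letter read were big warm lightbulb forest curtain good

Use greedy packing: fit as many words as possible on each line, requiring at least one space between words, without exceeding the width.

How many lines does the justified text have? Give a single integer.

Line 1: ['good', 'open'] (min_width=9, slack=3)
Line 2: ['early', 'south'] (min_width=11, slack=1)
Line 3: ['with', 'brown'] (min_width=10, slack=2)
Line 4: ['south'] (min_width=5, slack=7)
Line 5: ['butterfly'] (min_width=9, slack=3)
Line 6: ['were', 'light'] (min_width=10, slack=2)
Line 7: ['refreshing'] (min_width=10, slack=2)
Line 8: ['bed', 'program'] (min_width=11, slack=1)
Line 9: ['new', 'soft'] (min_width=8, slack=4)
Line 10: ['segment'] (min_width=7, slack=5)
Line 11: ['pepper'] (min_width=6, slack=6)
Line 12: ['gentle'] (min_width=6, slack=6)
Line 13: ['television'] (min_width=10, slack=2)
Line 14: ['letter', 'read'] (min_width=11, slack=1)
Line 15: ['were', 'big'] (min_width=8, slack=4)
Line 16: ['warm'] (min_width=4, slack=8)
Line 17: ['lightbulb'] (min_width=9, slack=3)
Line 18: ['forest'] (min_width=6, slack=6)
Line 19: ['curtain', 'good'] (min_width=12, slack=0)
Total lines: 19

Answer: 19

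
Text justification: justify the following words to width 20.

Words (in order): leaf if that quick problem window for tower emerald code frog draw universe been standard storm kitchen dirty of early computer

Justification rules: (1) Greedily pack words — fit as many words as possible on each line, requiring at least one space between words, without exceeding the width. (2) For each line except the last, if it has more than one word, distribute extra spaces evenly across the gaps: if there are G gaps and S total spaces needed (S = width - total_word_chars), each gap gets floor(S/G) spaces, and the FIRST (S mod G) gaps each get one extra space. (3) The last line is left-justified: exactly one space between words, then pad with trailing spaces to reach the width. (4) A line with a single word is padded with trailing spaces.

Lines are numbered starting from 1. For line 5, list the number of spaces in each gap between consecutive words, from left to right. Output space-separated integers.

Answer: 2 1

Derivation:
Line 1: ['leaf', 'if', 'that', 'quick'] (min_width=18, slack=2)
Line 2: ['problem', 'window', 'for'] (min_width=18, slack=2)
Line 3: ['tower', 'emerald', 'code'] (min_width=18, slack=2)
Line 4: ['frog', 'draw', 'universe'] (min_width=18, slack=2)
Line 5: ['been', 'standard', 'storm'] (min_width=19, slack=1)
Line 6: ['kitchen', 'dirty', 'of'] (min_width=16, slack=4)
Line 7: ['early', 'computer'] (min_width=14, slack=6)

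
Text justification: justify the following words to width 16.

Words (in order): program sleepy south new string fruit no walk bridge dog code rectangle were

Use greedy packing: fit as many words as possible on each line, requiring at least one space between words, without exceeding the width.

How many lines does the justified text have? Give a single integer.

Answer: 5

Derivation:
Line 1: ['program', 'sleepy'] (min_width=14, slack=2)
Line 2: ['south', 'new', 'string'] (min_width=16, slack=0)
Line 3: ['fruit', 'no', 'walk'] (min_width=13, slack=3)
Line 4: ['bridge', 'dog', 'code'] (min_width=15, slack=1)
Line 5: ['rectangle', 'were'] (min_width=14, slack=2)
Total lines: 5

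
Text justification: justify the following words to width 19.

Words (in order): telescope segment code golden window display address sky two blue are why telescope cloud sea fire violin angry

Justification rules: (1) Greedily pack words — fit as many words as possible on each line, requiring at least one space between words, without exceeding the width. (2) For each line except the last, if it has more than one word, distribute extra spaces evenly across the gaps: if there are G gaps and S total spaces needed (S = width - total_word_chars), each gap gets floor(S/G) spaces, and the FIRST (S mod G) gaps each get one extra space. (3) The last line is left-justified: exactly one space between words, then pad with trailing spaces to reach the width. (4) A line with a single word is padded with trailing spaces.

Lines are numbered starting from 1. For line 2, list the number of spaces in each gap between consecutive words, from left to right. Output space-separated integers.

Answer: 2 1

Derivation:
Line 1: ['telescope', 'segment'] (min_width=17, slack=2)
Line 2: ['code', 'golden', 'window'] (min_width=18, slack=1)
Line 3: ['display', 'address', 'sky'] (min_width=19, slack=0)
Line 4: ['two', 'blue', 'are', 'why'] (min_width=16, slack=3)
Line 5: ['telescope', 'cloud', 'sea'] (min_width=19, slack=0)
Line 6: ['fire', 'violin', 'angry'] (min_width=17, slack=2)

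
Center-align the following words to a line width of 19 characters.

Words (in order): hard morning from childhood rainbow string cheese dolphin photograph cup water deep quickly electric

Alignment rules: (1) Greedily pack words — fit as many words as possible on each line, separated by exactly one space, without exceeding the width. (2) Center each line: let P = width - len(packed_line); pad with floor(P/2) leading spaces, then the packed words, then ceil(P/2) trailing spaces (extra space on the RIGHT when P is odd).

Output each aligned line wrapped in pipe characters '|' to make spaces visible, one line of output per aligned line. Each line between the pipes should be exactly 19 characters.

Answer: | hard morning from |
| childhood rainbow |
|   string cheese   |
|dolphin photograph |
|  cup water deep   |
| quickly electric  |

Derivation:
Line 1: ['hard', 'morning', 'from'] (min_width=17, slack=2)
Line 2: ['childhood', 'rainbow'] (min_width=17, slack=2)
Line 3: ['string', 'cheese'] (min_width=13, slack=6)
Line 4: ['dolphin', 'photograph'] (min_width=18, slack=1)
Line 5: ['cup', 'water', 'deep'] (min_width=14, slack=5)
Line 6: ['quickly', 'electric'] (min_width=16, slack=3)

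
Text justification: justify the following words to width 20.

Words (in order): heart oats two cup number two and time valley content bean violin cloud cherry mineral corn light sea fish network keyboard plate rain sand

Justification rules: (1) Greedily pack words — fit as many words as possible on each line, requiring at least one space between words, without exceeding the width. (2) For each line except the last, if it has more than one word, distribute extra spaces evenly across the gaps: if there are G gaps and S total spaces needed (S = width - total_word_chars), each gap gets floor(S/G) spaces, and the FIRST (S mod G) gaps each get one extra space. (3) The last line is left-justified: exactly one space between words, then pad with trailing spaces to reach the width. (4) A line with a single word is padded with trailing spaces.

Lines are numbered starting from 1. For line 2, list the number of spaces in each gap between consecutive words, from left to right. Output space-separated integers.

Line 1: ['heart', 'oats', 'two', 'cup'] (min_width=18, slack=2)
Line 2: ['number', 'two', 'and', 'time'] (min_width=19, slack=1)
Line 3: ['valley', 'content', 'bean'] (min_width=19, slack=1)
Line 4: ['violin', 'cloud', 'cherry'] (min_width=19, slack=1)
Line 5: ['mineral', 'corn', 'light'] (min_width=18, slack=2)
Line 6: ['sea', 'fish', 'network'] (min_width=16, slack=4)
Line 7: ['keyboard', 'plate', 'rain'] (min_width=19, slack=1)
Line 8: ['sand'] (min_width=4, slack=16)

Answer: 2 1 1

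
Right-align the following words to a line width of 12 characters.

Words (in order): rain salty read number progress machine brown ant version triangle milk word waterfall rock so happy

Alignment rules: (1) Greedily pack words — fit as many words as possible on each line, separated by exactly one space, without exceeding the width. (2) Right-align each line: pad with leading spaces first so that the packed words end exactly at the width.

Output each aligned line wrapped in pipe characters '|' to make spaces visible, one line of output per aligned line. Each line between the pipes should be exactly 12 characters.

Answer: |  rain salty|
| read number|
|    progress|
|     machine|
|   brown ant|
|     version|
|    triangle|
|   milk word|
|   waterfall|
|     rock so|
|       happy|

Derivation:
Line 1: ['rain', 'salty'] (min_width=10, slack=2)
Line 2: ['read', 'number'] (min_width=11, slack=1)
Line 3: ['progress'] (min_width=8, slack=4)
Line 4: ['machine'] (min_width=7, slack=5)
Line 5: ['brown', 'ant'] (min_width=9, slack=3)
Line 6: ['version'] (min_width=7, slack=5)
Line 7: ['triangle'] (min_width=8, slack=4)
Line 8: ['milk', 'word'] (min_width=9, slack=3)
Line 9: ['waterfall'] (min_width=9, slack=3)
Line 10: ['rock', 'so'] (min_width=7, slack=5)
Line 11: ['happy'] (min_width=5, slack=7)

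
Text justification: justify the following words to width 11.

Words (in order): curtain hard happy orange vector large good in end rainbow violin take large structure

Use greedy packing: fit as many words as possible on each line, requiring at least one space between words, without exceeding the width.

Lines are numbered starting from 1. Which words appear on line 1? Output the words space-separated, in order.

Answer: curtain

Derivation:
Line 1: ['curtain'] (min_width=7, slack=4)
Line 2: ['hard', 'happy'] (min_width=10, slack=1)
Line 3: ['orange'] (min_width=6, slack=5)
Line 4: ['vector'] (min_width=6, slack=5)
Line 5: ['large', 'good'] (min_width=10, slack=1)
Line 6: ['in', 'end'] (min_width=6, slack=5)
Line 7: ['rainbow'] (min_width=7, slack=4)
Line 8: ['violin', 'take'] (min_width=11, slack=0)
Line 9: ['large'] (min_width=5, slack=6)
Line 10: ['structure'] (min_width=9, slack=2)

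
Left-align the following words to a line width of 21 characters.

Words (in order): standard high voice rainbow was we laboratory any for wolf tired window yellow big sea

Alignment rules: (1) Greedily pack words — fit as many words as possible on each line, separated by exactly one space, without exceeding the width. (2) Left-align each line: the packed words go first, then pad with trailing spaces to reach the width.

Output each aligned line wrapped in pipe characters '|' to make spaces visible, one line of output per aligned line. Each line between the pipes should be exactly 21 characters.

Line 1: ['standard', 'high', 'voice'] (min_width=19, slack=2)
Line 2: ['rainbow', 'was', 'we'] (min_width=14, slack=7)
Line 3: ['laboratory', 'any', 'for'] (min_width=18, slack=3)
Line 4: ['wolf', 'tired', 'window'] (min_width=17, slack=4)
Line 5: ['yellow', 'big', 'sea'] (min_width=14, slack=7)

Answer: |standard high voice  |
|rainbow was we       |
|laboratory any for   |
|wolf tired window    |
|yellow big sea       |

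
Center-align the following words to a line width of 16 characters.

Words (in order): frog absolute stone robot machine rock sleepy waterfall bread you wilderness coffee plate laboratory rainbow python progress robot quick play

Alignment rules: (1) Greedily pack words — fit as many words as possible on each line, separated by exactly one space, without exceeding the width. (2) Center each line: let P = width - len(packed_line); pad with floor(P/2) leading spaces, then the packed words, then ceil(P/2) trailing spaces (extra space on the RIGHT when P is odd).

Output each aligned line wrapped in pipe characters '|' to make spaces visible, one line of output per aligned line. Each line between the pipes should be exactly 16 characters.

Line 1: ['frog', 'absolute'] (min_width=13, slack=3)
Line 2: ['stone', 'robot'] (min_width=11, slack=5)
Line 3: ['machine', 'rock'] (min_width=12, slack=4)
Line 4: ['sleepy', 'waterfall'] (min_width=16, slack=0)
Line 5: ['bread', 'you'] (min_width=9, slack=7)
Line 6: ['wilderness'] (min_width=10, slack=6)
Line 7: ['coffee', 'plate'] (min_width=12, slack=4)
Line 8: ['laboratory'] (min_width=10, slack=6)
Line 9: ['rainbow', 'python'] (min_width=14, slack=2)
Line 10: ['progress', 'robot'] (min_width=14, slack=2)
Line 11: ['quick', 'play'] (min_width=10, slack=6)

Answer: | frog absolute  |
|  stone robot   |
|  machine rock  |
|sleepy waterfall|
|   bread you    |
|   wilderness   |
|  coffee plate  |
|   laboratory   |
| rainbow python |
| progress robot |
|   quick play   |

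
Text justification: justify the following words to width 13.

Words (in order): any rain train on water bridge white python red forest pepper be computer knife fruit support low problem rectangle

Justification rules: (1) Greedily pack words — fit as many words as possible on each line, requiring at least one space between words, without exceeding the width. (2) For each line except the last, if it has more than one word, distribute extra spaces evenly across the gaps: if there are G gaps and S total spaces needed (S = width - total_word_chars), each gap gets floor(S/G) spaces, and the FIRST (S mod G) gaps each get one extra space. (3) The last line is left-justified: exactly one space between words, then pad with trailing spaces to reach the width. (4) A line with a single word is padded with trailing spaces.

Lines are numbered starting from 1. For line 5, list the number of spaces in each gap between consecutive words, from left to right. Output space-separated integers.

Line 1: ['any', 'rain'] (min_width=8, slack=5)
Line 2: ['train', 'on'] (min_width=8, slack=5)
Line 3: ['water', 'bridge'] (min_width=12, slack=1)
Line 4: ['white', 'python'] (min_width=12, slack=1)
Line 5: ['red', 'forest'] (min_width=10, slack=3)
Line 6: ['pepper', 'be'] (min_width=9, slack=4)
Line 7: ['computer'] (min_width=8, slack=5)
Line 8: ['knife', 'fruit'] (min_width=11, slack=2)
Line 9: ['support', 'low'] (min_width=11, slack=2)
Line 10: ['problem'] (min_width=7, slack=6)
Line 11: ['rectangle'] (min_width=9, slack=4)

Answer: 4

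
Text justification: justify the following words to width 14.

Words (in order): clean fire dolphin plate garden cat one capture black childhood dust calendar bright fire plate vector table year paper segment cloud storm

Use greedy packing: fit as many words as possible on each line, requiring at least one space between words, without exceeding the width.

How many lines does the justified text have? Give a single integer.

Line 1: ['clean', 'fire'] (min_width=10, slack=4)
Line 2: ['dolphin', 'plate'] (min_width=13, slack=1)
Line 3: ['garden', 'cat', 'one'] (min_width=14, slack=0)
Line 4: ['capture', 'black'] (min_width=13, slack=1)
Line 5: ['childhood', 'dust'] (min_width=14, slack=0)
Line 6: ['calendar'] (min_width=8, slack=6)
Line 7: ['bright', 'fire'] (min_width=11, slack=3)
Line 8: ['plate', 'vector'] (min_width=12, slack=2)
Line 9: ['table', 'year'] (min_width=10, slack=4)
Line 10: ['paper', 'segment'] (min_width=13, slack=1)
Line 11: ['cloud', 'storm'] (min_width=11, slack=3)
Total lines: 11

Answer: 11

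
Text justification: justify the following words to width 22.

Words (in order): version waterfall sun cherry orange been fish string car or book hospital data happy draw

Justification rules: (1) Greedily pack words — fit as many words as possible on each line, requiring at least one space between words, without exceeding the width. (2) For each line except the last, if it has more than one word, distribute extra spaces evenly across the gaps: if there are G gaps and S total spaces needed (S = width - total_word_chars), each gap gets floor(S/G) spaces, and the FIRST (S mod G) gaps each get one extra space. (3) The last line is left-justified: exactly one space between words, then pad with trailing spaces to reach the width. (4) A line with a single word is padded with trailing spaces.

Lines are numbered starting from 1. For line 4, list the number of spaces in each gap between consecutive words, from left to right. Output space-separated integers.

Line 1: ['version', 'waterfall', 'sun'] (min_width=21, slack=1)
Line 2: ['cherry', 'orange', 'been'] (min_width=18, slack=4)
Line 3: ['fish', 'string', 'car', 'or'] (min_width=18, slack=4)
Line 4: ['book', 'hospital', 'data'] (min_width=18, slack=4)
Line 5: ['happy', 'draw'] (min_width=10, slack=12)

Answer: 3 3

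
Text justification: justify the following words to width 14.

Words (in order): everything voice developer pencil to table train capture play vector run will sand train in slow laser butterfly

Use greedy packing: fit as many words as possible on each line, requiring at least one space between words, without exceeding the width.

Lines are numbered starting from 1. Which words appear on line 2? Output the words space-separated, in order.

Line 1: ['everything'] (min_width=10, slack=4)
Line 2: ['voice'] (min_width=5, slack=9)
Line 3: ['developer'] (min_width=9, slack=5)
Line 4: ['pencil', 'to'] (min_width=9, slack=5)
Line 5: ['table', 'train'] (min_width=11, slack=3)
Line 6: ['capture', 'play'] (min_width=12, slack=2)
Line 7: ['vector', 'run'] (min_width=10, slack=4)
Line 8: ['will', 'sand'] (min_width=9, slack=5)
Line 9: ['train', 'in', 'slow'] (min_width=13, slack=1)
Line 10: ['laser'] (min_width=5, slack=9)
Line 11: ['butterfly'] (min_width=9, slack=5)

Answer: voice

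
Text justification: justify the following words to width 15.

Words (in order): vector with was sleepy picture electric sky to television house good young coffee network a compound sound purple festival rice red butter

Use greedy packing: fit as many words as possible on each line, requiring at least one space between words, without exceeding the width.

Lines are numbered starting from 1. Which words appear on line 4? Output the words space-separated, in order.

Line 1: ['vector', 'with', 'was'] (min_width=15, slack=0)
Line 2: ['sleepy', 'picture'] (min_width=14, slack=1)
Line 3: ['electric', 'sky', 'to'] (min_width=15, slack=0)
Line 4: ['television'] (min_width=10, slack=5)
Line 5: ['house', 'good'] (min_width=10, slack=5)
Line 6: ['young', 'coffee'] (min_width=12, slack=3)
Line 7: ['network', 'a'] (min_width=9, slack=6)
Line 8: ['compound', 'sound'] (min_width=14, slack=1)
Line 9: ['purple', 'festival'] (min_width=15, slack=0)
Line 10: ['rice', 'red', 'butter'] (min_width=15, slack=0)

Answer: television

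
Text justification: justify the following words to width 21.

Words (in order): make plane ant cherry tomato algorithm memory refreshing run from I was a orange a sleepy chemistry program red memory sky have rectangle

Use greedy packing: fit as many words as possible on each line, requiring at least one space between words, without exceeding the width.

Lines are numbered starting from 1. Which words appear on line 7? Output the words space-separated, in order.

Line 1: ['make', 'plane', 'ant', 'cherry'] (min_width=21, slack=0)
Line 2: ['tomato', 'algorithm'] (min_width=16, slack=5)
Line 3: ['memory', 'refreshing', 'run'] (min_width=21, slack=0)
Line 4: ['from', 'I', 'was', 'a', 'orange', 'a'] (min_width=21, slack=0)
Line 5: ['sleepy', 'chemistry'] (min_width=16, slack=5)
Line 6: ['program', 'red', 'memory'] (min_width=18, slack=3)
Line 7: ['sky', 'have', 'rectangle'] (min_width=18, slack=3)

Answer: sky have rectangle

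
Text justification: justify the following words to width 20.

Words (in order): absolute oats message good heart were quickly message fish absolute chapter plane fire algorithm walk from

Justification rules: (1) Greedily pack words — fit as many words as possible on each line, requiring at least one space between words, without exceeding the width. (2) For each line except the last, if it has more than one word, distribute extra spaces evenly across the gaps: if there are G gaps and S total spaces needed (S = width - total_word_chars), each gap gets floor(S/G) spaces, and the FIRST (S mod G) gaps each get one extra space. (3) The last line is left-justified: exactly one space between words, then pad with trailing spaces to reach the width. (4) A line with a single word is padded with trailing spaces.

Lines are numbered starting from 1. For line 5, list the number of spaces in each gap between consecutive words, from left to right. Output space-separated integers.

Line 1: ['absolute', 'oats'] (min_width=13, slack=7)
Line 2: ['message', 'good', 'heart'] (min_width=18, slack=2)
Line 3: ['were', 'quickly', 'message'] (min_width=20, slack=0)
Line 4: ['fish', 'absolute'] (min_width=13, slack=7)
Line 5: ['chapter', 'plane', 'fire'] (min_width=18, slack=2)
Line 6: ['algorithm', 'walk', 'from'] (min_width=19, slack=1)

Answer: 2 2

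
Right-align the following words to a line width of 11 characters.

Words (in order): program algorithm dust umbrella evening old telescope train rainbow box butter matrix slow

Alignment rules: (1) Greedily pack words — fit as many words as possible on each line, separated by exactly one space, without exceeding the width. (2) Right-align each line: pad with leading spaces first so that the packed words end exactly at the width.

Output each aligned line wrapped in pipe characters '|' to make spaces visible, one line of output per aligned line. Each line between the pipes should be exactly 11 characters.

Line 1: ['program'] (min_width=7, slack=4)
Line 2: ['algorithm'] (min_width=9, slack=2)
Line 3: ['dust'] (min_width=4, slack=7)
Line 4: ['umbrella'] (min_width=8, slack=3)
Line 5: ['evening', 'old'] (min_width=11, slack=0)
Line 6: ['telescope'] (min_width=9, slack=2)
Line 7: ['train'] (min_width=5, slack=6)
Line 8: ['rainbow', 'box'] (min_width=11, slack=0)
Line 9: ['butter'] (min_width=6, slack=5)
Line 10: ['matrix', 'slow'] (min_width=11, slack=0)

Answer: |    program|
|  algorithm|
|       dust|
|   umbrella|
|evening old|
|  telescope|
|      train|
|rainbow box|
|     butter|
|matrix slow|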